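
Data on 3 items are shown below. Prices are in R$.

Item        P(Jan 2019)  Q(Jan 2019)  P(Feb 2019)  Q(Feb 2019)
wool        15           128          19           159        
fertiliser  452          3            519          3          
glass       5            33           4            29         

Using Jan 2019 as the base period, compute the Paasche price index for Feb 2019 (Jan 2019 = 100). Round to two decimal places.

120.79

Paasche price index uses current-period quantities as weights.
ΣP(Feb 2019)·Q(Feb 2019) = 19×159 + 519×3 + 4×29 = 3021 + 1557 + 116 = 4694
ΣP(Jan 2019)·Q(Feb 2019) = 15×159 + 452×3 + 5×29 = 2385 + 1356 + 145 = 3886
Index = 4694 / 3886 × 100 = 120.7926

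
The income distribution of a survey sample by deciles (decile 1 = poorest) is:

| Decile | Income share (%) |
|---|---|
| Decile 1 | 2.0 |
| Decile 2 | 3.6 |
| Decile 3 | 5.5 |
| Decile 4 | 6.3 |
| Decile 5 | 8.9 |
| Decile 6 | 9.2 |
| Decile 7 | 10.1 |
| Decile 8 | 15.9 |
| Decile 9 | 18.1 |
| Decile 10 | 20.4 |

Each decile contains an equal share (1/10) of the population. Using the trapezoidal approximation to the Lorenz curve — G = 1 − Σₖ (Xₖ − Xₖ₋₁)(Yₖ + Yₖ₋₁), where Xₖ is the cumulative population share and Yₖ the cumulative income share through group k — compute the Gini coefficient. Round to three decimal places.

0.331

Cumulative income shares Yₖ: 0.0200, 0.0560, 0.1110, 0.1740, 0.2630, 0.3550, 0.4560, 0.6150, 0.7960, 1.0000
Σ (Xₖ−Xₖ₋₁)(Yₖ+Yₖ₋₁) = (1/10)(0.0200+0.0000) + (1/10)(0.0560+0.0200) + (1/10)(0.1110+0.0560) + (1/10)(0.1740+0.1110) + (1/10)(0.2630+0.1740) + (1/10)(0.3550+0.2630) + (1/10)(0.4560+0.3550) + (1/10)(0.6150+0.4560) + (1/10)(0.7960+0.6150) + (1/10)(1.0000+0.7960)
  = 0.0020 + 0.0076 + 0.0167 + 0.0285 + 0.0437 + 0.0618 + 0.0811 + 0.1071 + 0.1411 + 0.1796 = 0.6692
G = 1 − 0.6692 = 0.3308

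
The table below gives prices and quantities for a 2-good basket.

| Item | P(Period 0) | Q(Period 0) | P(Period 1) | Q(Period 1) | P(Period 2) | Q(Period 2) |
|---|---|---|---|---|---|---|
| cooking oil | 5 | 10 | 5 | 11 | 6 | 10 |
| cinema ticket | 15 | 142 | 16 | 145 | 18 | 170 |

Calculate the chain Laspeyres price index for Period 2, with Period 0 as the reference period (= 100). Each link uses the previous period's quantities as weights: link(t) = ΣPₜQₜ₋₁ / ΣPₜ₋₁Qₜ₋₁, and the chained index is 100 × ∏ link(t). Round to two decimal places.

120.01

Link Period 0→Period 1:
ΣP(Period 1)Q(Period 0) = 5×10 + 16×142 = 50 + 2272 = 2322
ΣP(Period 0)Q(Period 0) = 5×10 + 15×142 = 50 + 2130 = 2180
link = 2322/2180 = 1.065138
Link Period 1→Period 2:
ΣP(Period 2)Q(Period 1) = 6×11 + 18×145 = 66 + 2610 = 2676
ΣP(Period 1)Q(Period 1) = 5×11 + 16×145 = 55 + 2320 = 2375
link = 2676/2375 = 1.126737
Chained index = 100 × 1.065138 × 1.126737 = 120.0130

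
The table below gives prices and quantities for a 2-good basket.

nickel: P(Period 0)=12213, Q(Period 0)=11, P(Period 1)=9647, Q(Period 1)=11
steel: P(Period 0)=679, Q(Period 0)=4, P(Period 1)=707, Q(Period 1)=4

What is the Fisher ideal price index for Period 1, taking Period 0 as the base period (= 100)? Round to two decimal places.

79.49

Laspeyres component (base-period weights):
ΣP(Period 1)Q(Period 0) = 9647×11 + 707×4 = 106117 + 2828 = 108945
ΣP(Period 0)Q(Period 0) = 12213×11 + 679×4 = 134343 + 2716 = 137059
L = 108945 / 137059 × 100 = 79.4877
Paasche component (current-period weights):
ΣP(Period 1)Q(Period 1) = 9647×11 + 707×4 = 106117 + 2828 = 108945
ΣP(Period 0)Q(Period 1) = 12213×11 + 679×4 = 134343 + 2716 = 137059
P = 108945 / 137059 × 100 = 79.4877
Fisher = √(L × P) = √(79.4877 × 79.4877) = 79.4877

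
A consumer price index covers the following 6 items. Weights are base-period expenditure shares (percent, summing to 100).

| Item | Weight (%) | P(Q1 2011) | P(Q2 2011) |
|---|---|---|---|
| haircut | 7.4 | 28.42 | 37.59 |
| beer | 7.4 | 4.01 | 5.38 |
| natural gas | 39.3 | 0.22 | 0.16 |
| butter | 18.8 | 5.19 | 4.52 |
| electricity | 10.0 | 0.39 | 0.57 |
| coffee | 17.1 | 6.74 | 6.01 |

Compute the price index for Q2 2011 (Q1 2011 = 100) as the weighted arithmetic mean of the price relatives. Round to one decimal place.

94.5

haircut: 7.4 × (37.59/28.42) = 7.4 × 1.322660 = 9.7877
beer: 7.4 × (5.38/4.01) = 7.4 × 1.341646 = 9.9282
natural gas: 39.3 × (0.16/0.22) = 39.3 × 0.727273 = 28.5818
butter: 18.8 × (4.52/5.19) = 18.8 × 0.870906 = 16.3730
electricity: 10.0 × (0.57/0.39) = 10.0 × 1.461538 = 14.6154
coffee: 17.1 × (6.01/6.74) = 17.1 × 0.891691 = 15.2479
Index = Σ wᵢ·(p₁ᵢ/p₀ᵢ) = 9.7877 + 9.9282 + 28.5818 + 16.3730 + 14.6154 + 15.2479 = 94.5340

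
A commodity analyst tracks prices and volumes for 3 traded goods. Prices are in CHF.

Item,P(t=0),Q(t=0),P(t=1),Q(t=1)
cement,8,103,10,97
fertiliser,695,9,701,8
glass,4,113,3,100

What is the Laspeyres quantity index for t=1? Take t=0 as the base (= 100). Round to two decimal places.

Laspeyres quantity index uses base-period prices as weights.
ΣP(t=0)·Q(t=1) = 8×97 + 695×8 + 4×100 = 776 + 5560 + 400 = 6736
ΣP(t=0)·Q(t=0) = 8×103 + 695×9 + 4×113 = 824 + 6255 + 452 = 7531
Index = 6736 / 7531 × 100 = 89.4436

89.44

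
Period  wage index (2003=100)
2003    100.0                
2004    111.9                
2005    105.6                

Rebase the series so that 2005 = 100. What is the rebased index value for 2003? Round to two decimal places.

94.70

Rebased(2003) = 100.0 / 105.6 × 100 = 94.6970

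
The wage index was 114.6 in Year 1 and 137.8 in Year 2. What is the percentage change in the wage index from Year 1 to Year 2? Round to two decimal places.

20.24%

Change = (137.8 − 114.6) / 114.6 × 100
       = 23.2 / 114.6 × 100 = 20.2443%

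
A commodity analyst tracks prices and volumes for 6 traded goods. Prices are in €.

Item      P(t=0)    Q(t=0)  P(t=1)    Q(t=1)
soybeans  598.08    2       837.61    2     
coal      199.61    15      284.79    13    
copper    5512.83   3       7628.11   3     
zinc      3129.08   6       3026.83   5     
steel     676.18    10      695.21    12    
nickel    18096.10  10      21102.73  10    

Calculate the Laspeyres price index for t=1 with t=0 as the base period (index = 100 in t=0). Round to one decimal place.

Laspeyres price index uses base-period quantities as weights.
ΣP(t=1)·Q(t=0) = 837.61×2 + 284.79×15 + 7628.11×3 + 3026.83×6 + 695.21×10 + 21102.73×10 = 1675.22 + 4271.85 + 22884.33 + 18160.98 + 6952.1 + 211027.3 = 264971.78
ΣP(t=0)·Q(t=0) = 598.08×2 + 199.61×15 + 5512.83×3 + 3129.08×6 + 676.18×10 + 18096.10×10 = 1196.16 + 2994.15 + 16538.49 + 18774.48 + 6761.8 + 180961 = 227226.08
Index = 264971.78 / 227226.08 × 100 = 116.6115

116.6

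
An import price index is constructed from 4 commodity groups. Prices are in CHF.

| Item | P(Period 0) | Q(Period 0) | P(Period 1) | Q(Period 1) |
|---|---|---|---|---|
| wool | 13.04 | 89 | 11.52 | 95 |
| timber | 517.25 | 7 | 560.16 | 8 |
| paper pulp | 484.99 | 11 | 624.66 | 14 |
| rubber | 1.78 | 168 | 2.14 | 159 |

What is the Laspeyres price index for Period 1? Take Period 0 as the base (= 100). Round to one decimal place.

116.9

Laspeyres price index uses base-period quantities as weights.
ΣP(Period 1)·Q(Period 0) = 11.52×89 + 560.16×7 + 624.66×11 + 2.14×168 = 1025.28 + 3921.12 + 6871.26 + 359.52 = 12177.18
ΣP(Period 0)·Q(Period 0) = 13.04×89 + 517.25×7 + 484.99×11 + 1.78×168 = 1160.56 + 3620.75 + 5334.89 + 299.04 = 10415.24
Index = 12177.18 / 10415.24 × 100 = 116.9169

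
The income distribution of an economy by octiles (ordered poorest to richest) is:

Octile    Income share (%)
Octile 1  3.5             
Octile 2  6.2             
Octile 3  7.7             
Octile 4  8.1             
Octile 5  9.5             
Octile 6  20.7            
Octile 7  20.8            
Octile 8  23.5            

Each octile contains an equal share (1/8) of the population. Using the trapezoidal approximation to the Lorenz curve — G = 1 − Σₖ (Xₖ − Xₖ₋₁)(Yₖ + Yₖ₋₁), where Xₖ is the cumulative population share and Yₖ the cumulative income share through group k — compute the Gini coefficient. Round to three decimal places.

0.317

Cumulative income shares Yₖ: 0.0350, 0.0970, 0.1740, 0.2550, 0.3500, 0.5570, 0.7650, 1.0000
Σ (Xₖ−Xₖ₋₁)(Yₖ+Yₖ₋₁) = (1/8)(0.0350+0.0000) + (1/8)(0.0970+0.0350) + (1/8)(0.1740+0.0970) + (1/8)(0.2550+0.1740) + (1/8)(0.3500+0.2550) + (1/8)(0.5570+0.3500) + (1/8)(0.7650+0.5570) + (1/8)(1.0000+0.7650)
  = 0.0044 + 0.0165 + 0.0339 + 0.0536 + 0.0756 + 0.1134 + 0.1652 + 0.2206 = 0.6832
G = 1 − 0.6832 = 0.3168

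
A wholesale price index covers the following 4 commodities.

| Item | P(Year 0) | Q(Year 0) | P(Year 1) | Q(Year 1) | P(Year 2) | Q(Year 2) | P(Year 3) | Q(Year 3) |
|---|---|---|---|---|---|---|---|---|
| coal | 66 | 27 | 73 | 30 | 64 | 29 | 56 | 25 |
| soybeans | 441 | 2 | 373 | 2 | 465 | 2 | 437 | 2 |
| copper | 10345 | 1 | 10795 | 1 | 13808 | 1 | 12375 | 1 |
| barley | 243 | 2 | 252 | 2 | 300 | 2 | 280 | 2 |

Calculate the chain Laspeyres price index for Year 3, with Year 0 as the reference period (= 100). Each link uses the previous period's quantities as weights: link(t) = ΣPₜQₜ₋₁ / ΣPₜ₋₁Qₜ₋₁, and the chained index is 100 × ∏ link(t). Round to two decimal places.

Link Year 0→Year 1:
ΣP(Year 1)Q(Year 0) = 73×27 + 373×2 + 10795×1 + 252×2 = 1971 + 746 + 10795 + 504 = 14016
ΣP(Year 0)Q(Year 0) = 66×27 + 441×2 + 10345×1 + 243×2 = 1782 + 882 + 10345 + 486 = 13495
link = 14016/13495 = 1.038607
Link Year 1→Year 2:
ΣP(Year 2)Q(Year 1) = 64×30 + 465×2 + 13808×1 + 300×2 = 1920 + 930 + 13808 + 600 = 17258
ΣP(Year 1)Q(Year 1) = 73×30 + 373×2 + 10795×1 + 252×2 = 2190 + 746 + 10795 + 504 = 14235
link = 17258/14235 = 1.212364
Link Year 2→Year 3:
ΣP(Year 3)Q(Year 2) = 56×29 + 437×2 + 12375×1 + 280×2 = 1624 + 874 + 12375 + 560 = 15433
ΣP(Year 2)Q(Year 2) = 64×29 + 465×2 + 13808×1 + 300×2 = 1856 + 930 + 13808 + 600 = 17194
link = 15433/17194 = 0.897581
Chained index = 100 × 1.038607 × 1.212364 × 0.897581 = 113.0206

113.02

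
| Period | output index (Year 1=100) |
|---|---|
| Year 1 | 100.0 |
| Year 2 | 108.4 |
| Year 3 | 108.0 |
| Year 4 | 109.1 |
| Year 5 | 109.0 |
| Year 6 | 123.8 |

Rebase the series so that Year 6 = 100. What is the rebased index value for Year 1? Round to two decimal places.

80.78

Rebased(Year 1) = 100.0 / 123.8 × 100 = 80.7754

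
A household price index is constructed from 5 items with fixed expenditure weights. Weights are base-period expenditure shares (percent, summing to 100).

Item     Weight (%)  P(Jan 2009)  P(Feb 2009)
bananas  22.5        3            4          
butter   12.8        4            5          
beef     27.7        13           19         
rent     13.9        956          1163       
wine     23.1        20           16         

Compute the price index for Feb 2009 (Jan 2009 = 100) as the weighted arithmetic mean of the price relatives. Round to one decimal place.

121.9

bananas: 22.5 × (4/3) = 22.5 × 1.333333 = 30.0000
butter: 12.8 × (5/4) = 12.8 × 1.250000 = 16.0000
beef: 27.7 × (19/13) = 27.7 × 1.461538 = 40.4846
rent: 13.9 × (1163/956) = 13.9 × 1.216527 = 16.9097
wine: 23.1 × (16/20) = 23.1 × 0.800000 = 18.4800
Index = Σ wᵢ·(p₁ᵢ/p₀ᵢ) = 30.0000 + 16.0000 + 40.4846 + 16.9097 + 18.4800 = 121.8743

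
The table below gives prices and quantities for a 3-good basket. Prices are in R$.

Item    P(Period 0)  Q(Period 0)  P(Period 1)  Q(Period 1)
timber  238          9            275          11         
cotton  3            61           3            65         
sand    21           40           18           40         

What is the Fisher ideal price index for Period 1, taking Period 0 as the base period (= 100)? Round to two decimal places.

107.29

Laspeyres component (base-period weights):
ΣP(Period 1)Q(Period 0) = 275×9 + 3×61 + 18×40 = 2475 + 183 + 720 = 3378
ΣP(Period 0)Q(Period 0) = 238×9 + 3×61 + 21×40 = 2142 + 183 + 840 = 3165
L = 3378 / 3165 × 100 = 106.7299
Paasche component (current-period weights):
ΣP(Period 1)Q(Period 1) = 275×11 + 3×65 + 18×40 = 3025 + 195 + 720 = 3940
ΣP(Period 0)Q(Period 1) = 238×11 + 3×65 + 21×40 = 2618 + 195 + 840 = 3653
P = 3940 / 3653 × 100 = 107.8566
Fisher = √(L × P) = √(106.7299 × 107.8566) = 107.2917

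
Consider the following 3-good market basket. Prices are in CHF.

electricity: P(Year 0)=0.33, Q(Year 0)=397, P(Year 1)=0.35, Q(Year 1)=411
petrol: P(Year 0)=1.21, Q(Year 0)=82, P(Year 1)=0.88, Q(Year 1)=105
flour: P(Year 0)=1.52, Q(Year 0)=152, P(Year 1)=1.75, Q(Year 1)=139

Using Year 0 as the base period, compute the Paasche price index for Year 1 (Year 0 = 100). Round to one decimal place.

101.2

Paasche price index uses current-period quantities as weights.
ΣP(Year 1)·Q(Year 1) = 0.35×411 + 0.88×105 + 1.75×139 = 143.85 + 92.4 + 243.25 = 479.5
ΣP(Year 0)·Q(Year 1) = 0.33×411 + 1.21×105 + 1.52×139 = 135.63 + 127.05 + 211.28 = 473.96
Index = 479.5 / 473.96 × 100 = 101.1689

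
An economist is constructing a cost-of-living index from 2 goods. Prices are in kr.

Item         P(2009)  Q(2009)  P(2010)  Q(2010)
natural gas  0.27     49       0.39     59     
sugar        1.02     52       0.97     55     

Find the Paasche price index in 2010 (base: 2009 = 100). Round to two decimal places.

106.01

Paasche price index uses current-period quantities as weights.
ΣP(2010)·Q(2010) = 0.39×59 + 0.97×55 = 23.01 + 53.35 = 76.36
ΣP(2009)·Q(2010) = 0.27×59 + 1.02×55 = 15.93 + 56.1 = 72.03
Index = 76.36 / 72.03 × 100 = 106.0114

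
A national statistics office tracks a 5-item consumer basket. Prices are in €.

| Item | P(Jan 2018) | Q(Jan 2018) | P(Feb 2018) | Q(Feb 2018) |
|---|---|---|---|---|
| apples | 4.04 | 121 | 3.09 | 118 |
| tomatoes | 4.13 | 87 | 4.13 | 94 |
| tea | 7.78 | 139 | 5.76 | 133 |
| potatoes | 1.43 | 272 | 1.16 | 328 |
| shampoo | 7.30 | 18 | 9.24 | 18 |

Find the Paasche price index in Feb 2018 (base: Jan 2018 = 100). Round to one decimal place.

82.6

Paasche price index uses current-period quantities as weights.
ΣP(Feb 2018)·Q(Feb 2018) = 3.09×118 + 4.13×94 + 5.76×133 + 1.16×328 + 9.24×18 = 364.62 + 388.22 + 766.08 + 380.48 + 166.32 = 2065.72
ΣP(Jan 2018)·Q(Feb 2018) = 4.04×118 + 4.13×94 + 7.78×133 + 1.43×328 + 7.30×18 = 476.72 + 388.22 + 1034.74 + 469.04 + 131.4 = 2500.12
Index = 2065.72 / 2500.12 × 100 = 82.6248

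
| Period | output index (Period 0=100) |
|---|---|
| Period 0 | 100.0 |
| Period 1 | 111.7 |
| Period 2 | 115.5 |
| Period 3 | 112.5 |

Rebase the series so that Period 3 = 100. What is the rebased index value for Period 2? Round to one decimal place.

Rebased(Period 2) = 115.5 / 112.5 × 100 = 102.6667

102.7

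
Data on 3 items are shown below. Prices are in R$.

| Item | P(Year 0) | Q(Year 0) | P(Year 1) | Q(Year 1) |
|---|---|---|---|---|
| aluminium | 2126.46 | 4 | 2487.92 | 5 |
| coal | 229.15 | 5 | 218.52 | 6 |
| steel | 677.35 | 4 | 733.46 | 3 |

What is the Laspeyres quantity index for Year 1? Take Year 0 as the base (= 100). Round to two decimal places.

Laspeyres quantity index uses base-period prices as weights.
ΣP(Year 0)·Q(Year 1) = 2126.46×5 + 229.15×6 + 677.35×3 = 10632.3 + 1374.9 + 2032.05 = 14039.25
ΣP(Year 0)·Q(Year 0) = 2126.46×4 + 229.15×5 + 677.35×4 = 8505.84 + 1145.75 + 2709.4 = 12360.99
Index = 14039.25 / 12360.99 × 100 = 113.5771

113.58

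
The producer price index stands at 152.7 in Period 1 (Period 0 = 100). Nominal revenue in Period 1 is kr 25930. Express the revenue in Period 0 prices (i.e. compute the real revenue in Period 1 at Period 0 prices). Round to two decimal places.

16981.01

Real = Nominal ÷ (Index/100) = 25930 ÷ (152.7/100)
     = 25930 ÷ 1.527 = 16981.0085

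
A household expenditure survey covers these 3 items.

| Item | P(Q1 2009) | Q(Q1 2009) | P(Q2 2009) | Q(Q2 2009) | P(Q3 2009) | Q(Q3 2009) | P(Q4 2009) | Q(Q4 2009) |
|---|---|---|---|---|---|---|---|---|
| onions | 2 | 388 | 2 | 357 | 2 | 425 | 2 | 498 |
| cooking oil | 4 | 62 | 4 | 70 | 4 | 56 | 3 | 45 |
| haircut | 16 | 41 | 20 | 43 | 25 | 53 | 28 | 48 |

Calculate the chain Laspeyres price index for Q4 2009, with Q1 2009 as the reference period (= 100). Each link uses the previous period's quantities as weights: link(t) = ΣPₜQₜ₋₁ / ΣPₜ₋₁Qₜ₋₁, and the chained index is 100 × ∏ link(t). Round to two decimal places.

127.75

Link Q1 2009→Q2 2009:
ΣP(Q2 2009)Q(Q1 2009) = 2×388 + 4×62 + 20×41 = 776 + 248 + 820 = 1844
ΣP(Q1 2009)Q(Q1 2009) = 2×388 + 4×62 + 16×41 = 776 + 248 + 656 = 1680
link = 1844/1680 = 1.097619
Link Q2 2009→Q3 2009:
ΣP(Q3 2009)Q(Q2 2009) = 2×357 + 4×70 + 25×43 = 714 + 280 + 1075 = 2069
ΣP(Q2 2009)Q(Q2 2009) = 2×357 + 4×70 + 20×43 = 714 + 280 + 860 = 1854
link = 2069/1854 = 1.115965
Link Q3 2009→Q4 2009:
ΣP(Q4 2009)Q(Q3 2009) = 2×425 + 3×56 + 28×53 = 850 + 168 + 1484 = 2502
ΣP(Q3 2009)Q(Q3 2009) = 2×425 + 4×56 + 25×53 = 850 + 224 + 1325 = 2399
link = 2502/2399 = 1.042935
Chained index = 100 × 1.097619 × 1.115965 × 1.042935 = 127.7496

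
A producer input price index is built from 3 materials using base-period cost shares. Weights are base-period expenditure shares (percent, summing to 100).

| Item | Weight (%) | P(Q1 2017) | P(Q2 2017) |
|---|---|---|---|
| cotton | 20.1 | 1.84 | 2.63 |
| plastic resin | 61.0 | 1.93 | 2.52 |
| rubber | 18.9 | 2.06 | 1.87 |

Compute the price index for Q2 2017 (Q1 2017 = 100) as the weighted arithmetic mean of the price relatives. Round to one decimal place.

cotton: 20.1 × (2.63/1.84) = 20.1 × 1.429348 = 28.7299
plastic resin: 61.0 × (2.52/1.93) = 61.0 × 1.305699 = 79.6477
rubber: 18.9 × (1.87/2.06) = 18.9 × 0.907767 = 17.1568
Index = Σ wᵢ·(p₁ᵢ/p₀ᵢ) = 28.7299 + 79.6477 + 17.1568 = 125.5344

125.5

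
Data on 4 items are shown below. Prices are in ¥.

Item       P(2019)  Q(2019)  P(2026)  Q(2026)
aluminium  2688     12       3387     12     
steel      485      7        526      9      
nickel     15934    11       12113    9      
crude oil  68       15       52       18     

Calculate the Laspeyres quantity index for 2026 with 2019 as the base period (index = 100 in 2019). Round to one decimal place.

Laspeyres quantity index uses base-period prices as weights.
ΣP(2019)·Q(2026) = 2688×12 + 485×9 + 15934×9 + 68×18 = 32256 + 4365 + 143406 + 1224 = 181251
ΣP(2019)·Q(2019) = 2688×12 + 485×7 + 15934×11 + 68×15 = 32256 + 3395 + 175274 + 1020 = 211945
Index = 181251 / 211945 × 100 = 85.5179

85.5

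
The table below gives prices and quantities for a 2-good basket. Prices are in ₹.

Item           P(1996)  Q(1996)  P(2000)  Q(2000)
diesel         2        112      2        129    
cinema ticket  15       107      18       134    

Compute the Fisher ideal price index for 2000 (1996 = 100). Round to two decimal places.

Laspeyres component (base-period weights):
ΣP(2000)Q(1996) = 2×112 + 18×107 = 224 + 1926 = 2150
ΣP(1996)Q(1996) = 2×112 + 15×107 = 224 + 1605 = 1829
L = 2150 / 1829 × 100 = 117.5506
Paasche component (current-period weights):
ΣP(2000)Q(2000) = 2×129 + 18×134 = 258 + 2412 = 2670
ΣP(1996)Q(2000) = 2×129 + 15×134 = 258 + 2010 = 2268
P = 2670 / 2268 × 100 = 117.7249
Fisher = √(L × P) = √(117.5506 × 117.7249) = 117.6377

117.64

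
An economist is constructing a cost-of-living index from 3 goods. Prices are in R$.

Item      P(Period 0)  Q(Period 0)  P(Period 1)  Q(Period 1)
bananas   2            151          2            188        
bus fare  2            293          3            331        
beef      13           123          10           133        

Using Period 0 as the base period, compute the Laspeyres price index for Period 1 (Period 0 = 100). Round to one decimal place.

96.9

Laspeyres price index uses base-period quantities as weights.
ΣP(Period 1)·Q(Period 0) = 2×151 + 3×293 + 10×123 = 302 + 879 + 1230 = 2411
ΣP(Period 0)·Q(Period 0) = 2×151 + 2×293 + 13×123 = 302 + 586 + 1599 = 2487
Index = 2411 / 2487 × 100 = 96.9441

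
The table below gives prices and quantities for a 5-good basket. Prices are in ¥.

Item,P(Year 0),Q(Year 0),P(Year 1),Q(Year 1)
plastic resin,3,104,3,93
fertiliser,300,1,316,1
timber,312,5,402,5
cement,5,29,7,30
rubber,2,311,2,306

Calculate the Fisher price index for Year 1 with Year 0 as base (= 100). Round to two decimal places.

117.98

Laspeyres component (base-period weights):
ΣP(Year 1)Q(Year 0) = 3×104 + 316×1 + 402×5 + 7×29 + 2×311 = 312 + 316 + 2010 + 203 + 622 = 3463
ΣP(Year 0)Q(Year 0) = 3×104 + 300×1 + 312×5 + 5×29 + 2×311 = 312 + 300 + 1560 + 145 + 622 = 2939
L = 3463 / 2939 × 100 = 117.8292
Paasche component (current-period weights):
ΣP(Year 1)Q(Year 1) = 3×93 + 316×1 + 402×5 + 7×30 + 2×306 = 279 + 316 + 2010 + 210 + 612 = 3427
ΣP(Year 0)Q(Year 1) = 3×93 + 300×1 + 312×5 + 5×30 + 2×306 = 279 + 300 + 1560 + 150 + 612 = 2901
P = 3427 / 2901 × 100 = 118.1317
Fisher = √(L × P) = √(117.8292 × 118.1317) = 117.9803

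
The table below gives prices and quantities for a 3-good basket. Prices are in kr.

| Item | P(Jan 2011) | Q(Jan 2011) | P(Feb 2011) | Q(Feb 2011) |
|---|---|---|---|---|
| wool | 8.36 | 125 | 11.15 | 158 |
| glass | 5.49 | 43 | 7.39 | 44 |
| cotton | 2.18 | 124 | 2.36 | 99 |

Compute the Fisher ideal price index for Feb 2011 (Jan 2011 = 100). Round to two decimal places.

Laspeyres component (base-period weights):
ΣP(Feb 2011)Q(Jan 2011) = 11.15×125 + 7.39×43 + 2.36×124 = 1393.75 + 317.77 + 292.64 = 2004.16
ΣP(Jan 2011)Q(Jan 2011) = 8.36×125 + 5.49×43 + 2.18×124 = 1045 + 236.07 + 270.32 = 1551.39
L = 2004.16 / 1551.39 × 100 = 129.1848
Paasche component (current-period weights):
ΣP(Feb 2011)Q(Feb 2011) = 11.15×158 + 7.39×44 + 2.36×99 = 1761.7 + 325.16 + 233.64 = 2320.5
ΣP(Jan 2011)Q(Feb 2011) = 8.36×158 + 5.49×44 + 2.18×99 = 1320.88 + 241.56 + 215.82 = 1778.26
P = 2320.5 / 1778.26 × 100 = 130.4927
Fisher = √(L × P) = √(129.1848 × 130.4927) = 129.8371

129.84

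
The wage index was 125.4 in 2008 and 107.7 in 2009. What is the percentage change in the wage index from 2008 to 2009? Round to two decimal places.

-14.11%

Change = (107.7 − 125.4) / 125.4 × 100
       = -17.7 / 125.4 × 100 = -14.1148%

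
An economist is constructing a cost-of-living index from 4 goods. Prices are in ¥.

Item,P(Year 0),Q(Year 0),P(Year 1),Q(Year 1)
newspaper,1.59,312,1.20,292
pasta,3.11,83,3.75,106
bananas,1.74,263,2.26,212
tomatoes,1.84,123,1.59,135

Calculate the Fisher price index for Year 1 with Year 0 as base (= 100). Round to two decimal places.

Laspeyres component (base-period weights):
ΣP(Year 1)Q(Year 0) = 1.20×312 + 3.75×83 + 2.26×263 + 1.59×123 = 374.4 + 311.25 + 594.38 + 195.57 = 1475.6
ΣP(Year 0)Q(Year 0) = 1.59×312 + 3.11×83 + 1.74×263 + 1.84×123 = 496.08 + 258.13 + 457.62 + 226.32 = 1438.15
L = 1475.6 / 1438.15 × 100 = 102.6040
Paasche component (current-period weights):
ΣP(Year 1)Q(Year 1) = 1.20×292 + 3.75×106 + 2.26×212 + 1.59×135 = 350.4 + 397.5 + 479.12 + 214.65 = 1441.67
ΣP(Year 0)Q(Year 1) = 1.59×292 + 3.11×106 + 1.74×212 + 1.84×135 = 464.28 + 329.66 + 368.88 + 248.4 = 1411.22
P = 1441.67 / 1411.22 × 100 = 102.1577
Fisher = √(L × P) = √(102.6040 × 102.1577) = 102.3806

102.38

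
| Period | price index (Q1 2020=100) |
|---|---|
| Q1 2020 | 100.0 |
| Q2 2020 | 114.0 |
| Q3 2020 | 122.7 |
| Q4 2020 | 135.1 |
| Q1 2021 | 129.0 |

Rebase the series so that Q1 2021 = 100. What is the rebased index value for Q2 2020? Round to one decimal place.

88.4

Rebased(Q2 2020) = 114.0 / 129.0 × 100 = 88.3721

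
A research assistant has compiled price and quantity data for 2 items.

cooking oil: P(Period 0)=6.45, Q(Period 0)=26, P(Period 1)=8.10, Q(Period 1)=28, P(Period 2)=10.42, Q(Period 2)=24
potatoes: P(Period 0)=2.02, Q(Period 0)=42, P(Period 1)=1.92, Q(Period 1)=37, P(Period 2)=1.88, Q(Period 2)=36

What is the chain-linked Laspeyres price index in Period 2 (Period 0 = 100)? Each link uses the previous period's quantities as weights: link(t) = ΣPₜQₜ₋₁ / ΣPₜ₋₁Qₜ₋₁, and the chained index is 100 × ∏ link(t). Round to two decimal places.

Link Period 0→Period 1:
ΣP(Period 1)Q(Period 0) = 8.10×26 + 1.92×42 = 210.6 + 80.64 = 291.24
ΣP(Period 0)Q(Period 0) = 6.45×26 + 2.02×42 = 167.7 + 84.84 = 252.54
link = 291.24/252.54 = 1.153243
Link Period 1→Period 2:
ΣP(Period 2)Q(Period 1) = 10.42×28 + 1.88×37 = 291.76 + 69.56 = 361.32
ΣP(Period 1)Q(Period 1) = 8.10×28 + 1.92×37 = 226.8 + 71.04 = 297.84
link = 361.32/297.84 = 1.213135
Chained index = 100 × 1.153243 × 1.213135 = 139.9039

139.90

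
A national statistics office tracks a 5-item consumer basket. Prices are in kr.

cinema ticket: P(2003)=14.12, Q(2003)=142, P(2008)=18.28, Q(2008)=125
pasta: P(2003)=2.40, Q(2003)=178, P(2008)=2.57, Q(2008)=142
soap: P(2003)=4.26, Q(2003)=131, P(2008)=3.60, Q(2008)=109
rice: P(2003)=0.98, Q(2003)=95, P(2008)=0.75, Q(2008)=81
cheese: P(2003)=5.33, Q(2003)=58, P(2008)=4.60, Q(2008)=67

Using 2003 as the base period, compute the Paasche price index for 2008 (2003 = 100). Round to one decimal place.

Paasche price index uses current-period quantities as weights.
ΣP(2008)·Q(2008) = 18.28×125 + 2.57×142 + 3.60×109 + 0.75×81 + 4.60×67 = 2285 + 364.94 + 392.4 + 60.75 + 308.2 = 3411.29
ΣP(2003)·Q(2008) = 14.12×125 + 2.40×142 + 4.26×109 + 0.98×81 + 5.33×67 = 1765 + 340.8 + 464.34 + 79.38 + 357.11 = 3006.63
Index = 3411.29 / 3006.63 × 100 = 113.4589

113.5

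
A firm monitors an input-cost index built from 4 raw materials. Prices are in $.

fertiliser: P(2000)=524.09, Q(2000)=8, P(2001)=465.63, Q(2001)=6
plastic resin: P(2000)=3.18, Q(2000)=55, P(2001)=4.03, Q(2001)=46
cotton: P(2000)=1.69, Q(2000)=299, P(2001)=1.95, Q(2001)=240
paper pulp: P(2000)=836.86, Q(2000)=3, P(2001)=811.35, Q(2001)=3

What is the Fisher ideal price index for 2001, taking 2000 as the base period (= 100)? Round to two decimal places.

Laspeyres component (base-period weights):
ΣP(2001)Q(2000) = 465.63×8 + 4.03×55 + 1.95×299 + 811.35×3 = 3725.04 + 221.65 + 583.05 + 2434.05 = 6963.79
ΣP(2000)Q(2000) = 524.09×8 + 3.18×55 + 1.69×299 + 836.86×3 = 4192.72 + 174.9 + 505.31 + 2510.58 = 7383.51
L = 6963.79 / 7383.51 × 100 = 94.3154
Paasche component (current-period weights):
ΣP(2001)Q(2001) = 465.63×6 + 4.03×46 + 1.95×240 + 811.35×3 = 2793.78 + 185.38 + 468 + 2434.05 = 5881.21
ΣP(2000)Q(2001) = 524.09×6 + 3.18×46 + 1.69×240 + 836.86×3 = 3144.54 + 146.28 + 405.6 + 2510.58 = 6207
P = 5881.21 / 6207 × 100 = 94.7512
Fisher = √(L × P) = √(94.3154 × 94.7512) = 94.5331

94.53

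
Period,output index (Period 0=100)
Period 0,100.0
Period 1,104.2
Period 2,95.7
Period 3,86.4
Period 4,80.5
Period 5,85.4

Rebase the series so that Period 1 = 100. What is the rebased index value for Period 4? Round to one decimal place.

77.3

Rebased(Period 4) = 80.5 / 104.2 × 100 = 77.2553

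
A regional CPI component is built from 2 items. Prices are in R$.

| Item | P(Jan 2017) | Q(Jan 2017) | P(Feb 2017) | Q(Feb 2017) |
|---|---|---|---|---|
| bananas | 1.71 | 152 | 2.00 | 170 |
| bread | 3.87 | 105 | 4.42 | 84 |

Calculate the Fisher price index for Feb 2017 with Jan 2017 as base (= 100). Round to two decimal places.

Laspeyres component (base-period weights):
ΣP(Feb 2017)Q(Jan 2017) = 2.00×152 + 4.42×105 = 304 + 464.1 = 768.1
ΣP(Jan 2017)Q(Jan 2017) = 1.71×152 + 3.87×105 = 259.92 + 406.35 = 666.27
L = 768.1 / 666.27 × 100 = 115.2836
Paasche component (current-period weights):
ΣP(Feb 2017)Q(Feb 2017) = 2.00×170 + 4.42×84 = 340 + 371.28 = 711.28
ΣP(Jan 2017)Q(Feb 2017) = 1.71×170 + 3.87×84 = 290.7 + 325.08 = 615.78
P = 711.28 / 615.78 × 100 = 115.5088
Fisher = √(L × P) = √(115.2836 × 115.5088) = 115.3961

115.40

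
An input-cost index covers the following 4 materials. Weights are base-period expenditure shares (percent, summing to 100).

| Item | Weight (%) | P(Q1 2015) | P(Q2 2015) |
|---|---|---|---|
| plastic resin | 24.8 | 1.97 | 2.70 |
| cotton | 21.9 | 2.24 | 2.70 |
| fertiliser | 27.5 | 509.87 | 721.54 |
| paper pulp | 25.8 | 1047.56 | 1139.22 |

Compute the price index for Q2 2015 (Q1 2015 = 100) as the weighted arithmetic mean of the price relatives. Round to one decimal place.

plastic resin: 24.8 × (2.70/1.97) = 24.8 × 1.370558 = 33.9898
cotton: 21.9 × (2.70/2.24) = 21.9 × 1.205357 = 26.3973
fertiliser: 27.5 × (721.54/509.87) = 27.5 × 1.415145 = 38.9165
paper pulp: 25.8 × (1139.22/1047.56) = 25.8 × 1.087499 = 28.0575
Index = Σ wᵢ·(p₁ᵢ/p₀ᵢ) = 33.9898 + 26.3973 + 38.9165 + 28.0575 = 127.3611

127.4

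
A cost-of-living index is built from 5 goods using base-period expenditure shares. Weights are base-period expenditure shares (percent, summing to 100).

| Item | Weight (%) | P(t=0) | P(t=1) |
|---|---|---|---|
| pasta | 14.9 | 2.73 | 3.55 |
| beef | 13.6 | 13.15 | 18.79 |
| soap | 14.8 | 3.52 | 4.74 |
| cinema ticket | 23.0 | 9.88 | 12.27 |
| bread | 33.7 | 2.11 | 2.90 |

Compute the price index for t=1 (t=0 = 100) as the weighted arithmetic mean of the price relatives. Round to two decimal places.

133.62

pasta: 14.9 × (3.55/2.73) = 14.9 × 1.300366 = 19.3755
beef: 13.6 × (18.79/13.15) = 13.6 × 1.428897 = 19.4330
soap: 14.8 × (4.74/3.52) = 14.8 × 1.346591 = 19.9295
cinema ticket: 23.0 × (12.27/9.88) = 23.0 × 1.241903 = 28.5638
bread: 33.7 × (2.90/2.11) = 33.7 × 1.374408 = 46.3175
Index = Σ wᵢ·(p₁ᵢ/p₀ᵢ) = 19.3755 + 19.4330 + 19.9295 + 28.5638 + 46.3175 = 133.6193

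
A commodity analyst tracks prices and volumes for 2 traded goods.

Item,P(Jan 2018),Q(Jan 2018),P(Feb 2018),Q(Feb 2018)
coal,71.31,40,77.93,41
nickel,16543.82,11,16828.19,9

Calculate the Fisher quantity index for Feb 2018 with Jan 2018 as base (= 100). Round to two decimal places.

82.15

Laspeyres component (base-period weights):
ΣP(Jan 2018)Q(Feb 2018) = 71.31×41 + 16543.82×9 = 2923.71 + 148894.38 = 151818.09
ΣP(Jan 2018)Q(Jan 2018) = 71.31×40 + 16543.82×11 = 2852.4 + 181982.02 = 184834.42
L = 151818.09 / 184834.42 × 100 = 82.1373
Paasche component (current-period weights):
ΣP(Feb 2018)Q(Feb 2018) = 77.93×41 + 16828.19×9 = 3195.13 + 151453.71 = 154648.84
ΣP(Feb 2018)Q(Jan 2018) = 77.93×40 + 16828.19×11 = 3117.2 + 185110.09 = 188227.29
P = 154648.84 / 188227.29 × 100 = 82.1607
Fisher = √(L × P) = √(82.1373 × 82.1607) = 82.1490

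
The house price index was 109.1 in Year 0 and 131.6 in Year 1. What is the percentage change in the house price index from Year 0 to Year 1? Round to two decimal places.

Change = (131.6 − 109.1) / 109.1 × 100
       = 22.5 / 109.1 × 100 = 20.6233%

20.62%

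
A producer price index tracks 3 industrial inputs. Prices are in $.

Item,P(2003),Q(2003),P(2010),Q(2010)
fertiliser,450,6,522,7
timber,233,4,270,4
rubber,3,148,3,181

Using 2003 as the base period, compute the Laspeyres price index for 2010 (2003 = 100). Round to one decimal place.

Laspeyres price index uses base-period quantities as weights.
ΣP(2010)·Q(2003) = 522×6 + 270×4 + 3×148 = 3132 + 1080 + 444 = 4656
ΣP(2003)·Q(2003) = 450×6 + 233×4 + 3×148 = 2700 + 932 + 444 = 4076
Index = 4656 / 4076 × 100 = 114.2296

114.2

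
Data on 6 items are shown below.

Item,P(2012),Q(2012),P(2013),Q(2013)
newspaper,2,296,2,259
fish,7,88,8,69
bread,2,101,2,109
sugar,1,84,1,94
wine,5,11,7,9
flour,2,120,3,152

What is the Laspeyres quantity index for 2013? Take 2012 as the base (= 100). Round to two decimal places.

92.90

Laspeyres quantity index uses base-period prices as weights.
ΣP(2012)·Q(2013) = 2×259 + 7×69 + 2×109 + 1×94 + 5×9 + 2×152 = 518 + 483 + 218 + 94 + 45 + 304 = 1662
ΣP(2012)·Q(2012) = 2×296 + 7×88 + 2×101 + 1×84 + 5×11 + 2×120 = 592 + 616 + 202 + 84 + 55 + 240 = 1789
Index = 1662 / 1789 × 100 = 92.9011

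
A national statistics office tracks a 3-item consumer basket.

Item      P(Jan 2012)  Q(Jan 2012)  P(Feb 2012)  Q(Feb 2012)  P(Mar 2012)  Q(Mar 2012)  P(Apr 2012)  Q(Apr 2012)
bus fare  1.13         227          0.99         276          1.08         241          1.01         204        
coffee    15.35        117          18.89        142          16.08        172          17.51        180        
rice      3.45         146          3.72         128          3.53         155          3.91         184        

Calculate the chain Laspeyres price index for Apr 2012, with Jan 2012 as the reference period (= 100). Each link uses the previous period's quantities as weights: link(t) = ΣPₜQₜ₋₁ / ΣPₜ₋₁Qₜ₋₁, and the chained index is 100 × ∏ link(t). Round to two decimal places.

111.27

Link Jan 2012→Feb 2012:
ΣP(Feb 2012)Q(Jan 2012) = 0.99×227 + 18.89×117 + 3.72×146 = 224.73 + 2210.13 + 543.12 = 2977.98
ΣP(Jan 2012)Q(Jan 2012) = 1.13×227 + 15.35×117 + 3.45×146 = 256.51 + 1795.95 + 503.7 = 2556.16
link = 2977.98/2556.16 = 1.165021
Link Feb 2012→Mar 2012:
ΣP(Mar 2012)Q(Feb 2012) = 1.08×276 + 16.08×142 + 3.53×128 = 298.08 + 2283.36 + 451.84 = 3033.28
ΣP(Feb 2012)Q(Feb 2012) = 0.99×276 + 18.89×142 + 3.72×128 = 273.24 + 2682.38 + 476.16 = 3431.78
link = 3033.28/3431.78 = 0.883880
Link Mar 2012→Apr 2012:
ΣP(Apr 2012)Q(Mar 2012) = 1.01×241 + 17.51×172 + 3.91×155 = 243.41 + 3011.72 + 606.05 = 3861.18
ΣP(Mar 2012)Q(Mar 2012) = 1.08×241 + 16.08×172 + 3.53×155 = 260.28 + 2765.76 + 547.15 = 3573.19
link = 3861.18/3573.19 = 1.080597
Chained index = 100 × 1.165021 × 0.883880 × 1.080597 = 111.2732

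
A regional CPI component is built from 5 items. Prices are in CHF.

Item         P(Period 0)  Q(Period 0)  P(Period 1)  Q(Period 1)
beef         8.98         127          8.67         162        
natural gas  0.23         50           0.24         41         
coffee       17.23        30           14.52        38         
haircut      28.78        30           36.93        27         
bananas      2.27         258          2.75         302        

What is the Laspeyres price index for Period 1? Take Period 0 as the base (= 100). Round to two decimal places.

Laspeyres price index uses base-period quantities as weights.
ΣP(Period 1)·Q(Period 0) = 8.67×127 + 0.24×50 + 14.52×30 + 36.93×30 + 2.75×258 = 1101.09 + 12 + 435.6 + 1107.9 + 709.5 = 3366.09
ΣP(Period 0)·Q(Period 0) = 8.98×127 + 0.23×50 + 17.23×30 + 28.78×30 + 2.27×258 = 1140.46 + 11.5 + 516.9 + 863.4 + 585.66 = 3117.92
Index = 3366.09 / 3117.92 × 100 = 107.9595

107.96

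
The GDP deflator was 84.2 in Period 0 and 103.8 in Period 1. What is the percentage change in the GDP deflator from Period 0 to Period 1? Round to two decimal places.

Change = (103.8 − 84.2) / 84.2 × 100
       = 19.6 / 84.2 × 100 = 23.2779%

23.28%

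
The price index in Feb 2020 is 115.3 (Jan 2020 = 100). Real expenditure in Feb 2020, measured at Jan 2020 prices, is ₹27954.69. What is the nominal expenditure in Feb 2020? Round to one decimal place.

Nominal = Real × (Index/100) = 27954.69 × (115.3/100)
        = 27954.69 × 1.153 = 32231.7576

32231.8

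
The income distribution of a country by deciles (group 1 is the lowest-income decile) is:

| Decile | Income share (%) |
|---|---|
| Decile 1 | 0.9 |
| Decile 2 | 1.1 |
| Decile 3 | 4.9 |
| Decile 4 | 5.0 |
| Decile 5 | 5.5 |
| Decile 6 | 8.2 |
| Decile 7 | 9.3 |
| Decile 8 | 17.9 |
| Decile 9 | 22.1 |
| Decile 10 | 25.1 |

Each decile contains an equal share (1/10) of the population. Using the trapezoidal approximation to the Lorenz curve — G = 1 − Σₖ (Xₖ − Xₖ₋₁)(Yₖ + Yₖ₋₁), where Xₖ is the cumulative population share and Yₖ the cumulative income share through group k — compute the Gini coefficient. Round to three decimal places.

0.445

Cumulative income shares Yₖ: 0.0090, 0.0200, 0.0690, 0.1190, 0.1740, 0.2560, 0.3490, 0.5280, 0.7490, 1.0000
Σ (Xₖ−Xₖ₋₁)(Yₖ+Yₖ₋₁) = (1/10)(0.0090+0.0000) + (1/10)(0.0200+0.0090) + (1/10)(0.0690+0.0200) + (1/10)(0.1190+0.0690) + (1/10)(0.1740+0.1190) + (1/10)(0.2560+0.1740) + (1/10)(0.3490+0.2560) + (1/10)(0.5280+0.3490) + (1/10)(0.7490+0.5280) + (1/10)(1.0000+0.7490)
  = 0.0009 + 0.0029 + 0.0089 + 0.0188 + 0.0293 + 0.0430 + 0.0605 + 0.0877 + 0.1277 + 0.1749 = 0.5546
G = 1 − 0.5546 = 0.4454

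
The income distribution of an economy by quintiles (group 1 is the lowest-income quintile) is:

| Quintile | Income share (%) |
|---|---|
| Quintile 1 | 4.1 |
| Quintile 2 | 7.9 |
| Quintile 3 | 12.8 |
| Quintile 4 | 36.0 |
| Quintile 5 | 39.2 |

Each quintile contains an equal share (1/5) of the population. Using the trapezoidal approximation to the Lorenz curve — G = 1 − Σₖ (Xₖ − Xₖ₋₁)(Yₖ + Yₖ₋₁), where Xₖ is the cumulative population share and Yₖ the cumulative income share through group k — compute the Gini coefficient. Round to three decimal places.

0.393

Cumulative income shares Yₖ: 0.0410, 0.1200, 0.2480, 0.6080, 1.0000
Σ (Xₖ−Xₖ₋₁)(Yₖ+Yₖ₋₁) = (1/5)(0.0410+0.0000) + (1/5)(0.1200+0.0410) + (1/5)(0.2480+0.1200) + (1/5)(0.6080+0.2480) + (1/5)(1.0000+0.6080)
  = 0.0082 + 0.0322 + 0.0736 + 0.1712 + 0.3216 = 0.6068
G = 1 − 0.6068 = 0.3932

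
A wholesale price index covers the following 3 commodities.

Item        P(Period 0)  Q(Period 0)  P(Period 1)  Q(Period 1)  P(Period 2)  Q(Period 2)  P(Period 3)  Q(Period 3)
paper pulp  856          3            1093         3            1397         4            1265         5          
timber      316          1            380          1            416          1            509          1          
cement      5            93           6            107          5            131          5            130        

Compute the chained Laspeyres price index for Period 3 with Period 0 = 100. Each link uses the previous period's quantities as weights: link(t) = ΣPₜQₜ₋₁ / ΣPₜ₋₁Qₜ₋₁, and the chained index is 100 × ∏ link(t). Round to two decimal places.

140.71

Link Period 0→Period 1:
ΣP(Period 1)Q(Period 0) = 1093×3 + 380×1 + 6×93 = 3279 + 380 + 558 = 4217
ΣP(Period 0)Q(Period 0) = 856×3 + 316×1 + 5×93 = 2568 + 316 + 465 = 3349
link = 4217/3349 = 1.259182
Link Period 1→Period 2:
ΣP(Period 2)Q(Period 1) = 1397×3 + 416×1 + 5×107 = 4191 + 416 + 535 = 5142
ΣP(Period 1)Q(Period 1) = 1093×3 + 380×1 + 6×107 = 3279 + 380 + 642 = 4301
link = 5142/4301 = 1.195536
Link Period 2→Period 3:
ΣP(Period 3)Q(Period 2) = 1265×4 + 509×1 + 5×131 = 5060 + 509 + 655 = 6224
ΣP(Period 2)Q(Period 2) = 1397×4 + 416×1 + 5×131 = 5588 + 416 + 655 = 6659
link = 6224/6659 = 0.934675
Chained index = 100 × 1.259182 × 1.195536 × 0.934675 = 140.7057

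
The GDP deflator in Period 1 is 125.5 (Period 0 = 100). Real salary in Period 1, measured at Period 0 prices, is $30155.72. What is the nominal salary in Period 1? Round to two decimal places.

Nominal = Real × (Index/100) = 30155.72 × (125.5/100)
        = 30155.72 × 1.255 = 37845.4286

37845.43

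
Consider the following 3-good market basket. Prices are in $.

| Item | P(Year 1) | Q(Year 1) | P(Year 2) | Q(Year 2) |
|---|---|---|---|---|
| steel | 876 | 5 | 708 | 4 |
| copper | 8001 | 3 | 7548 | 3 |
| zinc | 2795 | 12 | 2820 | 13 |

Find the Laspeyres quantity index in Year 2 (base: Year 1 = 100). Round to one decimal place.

Laspeyres quantity index uses base-period prices as weights.
ΣP(Year 1)·Q(Year 2) = 876×4 + 8001×3 + 2795×13 = 3504 + 24003 + 36335 = 63842
ΣP(Year 1)·Q(Year 1) = 876×5 + 8001×3 + 2795×12 = 4380 + 24003 + 33540 = 61923
Index = 63842 / 61923 × 100 = 103.0990

103.1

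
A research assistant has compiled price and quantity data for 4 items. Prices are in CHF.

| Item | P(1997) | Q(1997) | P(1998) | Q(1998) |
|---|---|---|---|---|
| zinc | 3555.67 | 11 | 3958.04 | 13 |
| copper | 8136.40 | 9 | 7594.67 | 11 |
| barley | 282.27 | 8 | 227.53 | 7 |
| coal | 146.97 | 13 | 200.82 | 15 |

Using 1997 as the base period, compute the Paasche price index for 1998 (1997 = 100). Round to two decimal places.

Paasche price index uses current-period quantities as weights.
ΣP(1998)·Q(1998) = 3958.04×13 + 7594.67×11 + 227.53×7 + 200.82×15 = 51454.52 + 83541.37 + 1592.71 + 3012.3 = 139600.9
ΣP(1997)·Q(1998) = 3555.67×13 + 8136.40×11 + 282.27×7 + 146.97×15 = 46223.71 + 89500.4 + 1975.89 + 2204.55 = 139904.55
Index = 139600.9 / 139904.55 × 100 = 99.7830

99.78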